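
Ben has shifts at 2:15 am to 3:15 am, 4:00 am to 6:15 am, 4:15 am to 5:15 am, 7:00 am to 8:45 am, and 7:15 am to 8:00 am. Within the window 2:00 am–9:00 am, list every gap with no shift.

2:00 am–2:15 am, 3:15 am–4:00 am, 6:15 am–7:00 am, 8:45 am–9:00 am

After merging, the occupied span is 2:15 am–3:15 am, 4:00 am–6:15 am, 7:00 am–8:45 am.
Gaps within 2:00 am–9:00 am: 2:00 am–2:15 am, 3:15 am–4:00 am, 6:15 am–7:00 am, 8:45 am–9:00 am.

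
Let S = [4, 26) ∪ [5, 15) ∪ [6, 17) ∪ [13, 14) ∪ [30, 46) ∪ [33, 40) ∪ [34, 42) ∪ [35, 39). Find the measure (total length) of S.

38

Merged: [4, 26), [30, 46).
Lengths: 22 + 16 = 38.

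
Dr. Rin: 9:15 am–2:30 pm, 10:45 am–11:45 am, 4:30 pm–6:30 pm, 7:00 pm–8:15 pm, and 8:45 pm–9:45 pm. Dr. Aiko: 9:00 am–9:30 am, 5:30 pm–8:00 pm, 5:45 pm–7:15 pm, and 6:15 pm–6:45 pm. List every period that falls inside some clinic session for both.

First set merges to 9:15 am–2:30 pm, 4:30 pm–6:30 pm, 7:00 pm–8:15 pm, 8:45 pm–9:45 pm.
Second set merges to 9:00 am–9:30 am, 5:30 pm–8:00 pm.
9:15 am–2:30 pm overlaps B on 9:15 am–9:30 am.
4:30 pm–6:30 pm overlaps B on 5:30 pm–6:30 pm.
7:00 pm–8:15 pm overlaps B on 7:00 pm–8:00 pm.
8:45 pm–9:45 pm falls entirely outside B.

9:15 am–9:30 am, 5:30 pm–6:30 pm, 7:00 pm–8:00 pm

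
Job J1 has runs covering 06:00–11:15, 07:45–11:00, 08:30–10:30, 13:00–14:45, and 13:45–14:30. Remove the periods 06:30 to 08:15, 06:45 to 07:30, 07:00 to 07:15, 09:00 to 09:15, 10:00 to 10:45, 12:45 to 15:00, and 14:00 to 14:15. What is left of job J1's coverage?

06:00–06:30, 08:15–09:00, 09:15–10:00, 10:45–11:15

First set merges to 06:00–11:15, 13:00–14:45.
Second set merges to 06:30–08:15, 09:00–09:15, 10:00–10:45, 12:45–15:00.
06:00–11:15 with B removed leaves 06:00–06:30, 08:15–09:00, 09:15–10:00, 10:45–11:15.
13:00–14:45 lies entirely inside B → drops out.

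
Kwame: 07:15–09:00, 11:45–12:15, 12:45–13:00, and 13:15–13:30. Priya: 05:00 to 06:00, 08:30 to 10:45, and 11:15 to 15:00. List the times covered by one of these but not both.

A \ B = 07:15–08:30.
B \ A = 05:00–06:00, 09:00–10:45, 11:15–11:45, 12:15–12:45, 13:00–13:15, 13:30–15:00.
Union of the two gives the symmetric difference.

05:00–06:00, 07:15–08:30, 09:00–10:45, 11:15–11:45, 12:15–12:45, 13:00–13:15, 13:30–15:00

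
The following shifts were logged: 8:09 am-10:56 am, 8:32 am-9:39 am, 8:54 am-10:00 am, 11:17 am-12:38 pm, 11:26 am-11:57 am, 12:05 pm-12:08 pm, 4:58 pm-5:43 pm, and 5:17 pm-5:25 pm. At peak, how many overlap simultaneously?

3

At 8:54 am, 3 of the intervals are simultaneously active.
No point has more.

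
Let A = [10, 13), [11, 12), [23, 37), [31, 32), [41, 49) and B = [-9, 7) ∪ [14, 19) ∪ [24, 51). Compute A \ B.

[10, 13) ∪ [23, 24)

First set merges to [10, 13), [23, 37), [41, 49).
[10, 13): nothing removed.
[23, 37) \ B = [23, 24).
[41, 49): entirely removed.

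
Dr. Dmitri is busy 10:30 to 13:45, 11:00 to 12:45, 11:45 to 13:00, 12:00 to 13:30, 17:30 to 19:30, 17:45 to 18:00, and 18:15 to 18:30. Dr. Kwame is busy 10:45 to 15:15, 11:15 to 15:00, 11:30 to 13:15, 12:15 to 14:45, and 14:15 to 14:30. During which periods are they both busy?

Merge the first list: 10:30–13:45, 17:30–19:30.
Merge the second list: 10:45–15:15.
10:30–13:45 overlaps B on 10:45–13:45.
17:30–19:30 falls entirely outside B.

10:45–13:45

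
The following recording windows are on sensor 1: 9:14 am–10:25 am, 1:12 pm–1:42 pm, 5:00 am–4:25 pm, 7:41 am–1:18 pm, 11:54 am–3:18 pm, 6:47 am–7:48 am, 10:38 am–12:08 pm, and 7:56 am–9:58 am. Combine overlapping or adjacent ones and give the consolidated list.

Sort by start: 5:00 am–4:25 pm, 6:47 am–7:48 am, 7:41 am–1:18 pm, 7:56 am–9:58 am, 9:14 am–10:25 am, 10:38 am–12:08 pm, 11:54 am–3:18 pm, 1:12 pm–1:42 pm.
6:47 am–7:48 am overlaps/touches 5:00 am–4:25 pm → extend to 5:00 am–4:25 pm.
7:41 am–1:18 pm overlaps/touches 5:00 am–4:25 pm → extend to 5:00 am–4:25 pm.
7:56 am–9:58 am overlaps/touches 5:00 am–4:25 pm → extend to 5:00 am–4:25 pm.
9:14 am–10:25 am overlaps/touches 5:00 am–4:25 pm → extend to 5:00 am–4:25 pm.
10:38 am–12:08 pm overlaps/touches 5:00 am–4:25 pm → extend to 5:00 am–4:25 pm.
11:54 am–3:18 pm overlaps/touches 5:00 am–4:25 pm → extend to 5:00 am–4:25 pm.
1:12 pm–1:42 pm overlaps/touches 5:00 am–4:25 pm → extend to 5:00 am–4:25 pm.

5:00 am–4:25 pm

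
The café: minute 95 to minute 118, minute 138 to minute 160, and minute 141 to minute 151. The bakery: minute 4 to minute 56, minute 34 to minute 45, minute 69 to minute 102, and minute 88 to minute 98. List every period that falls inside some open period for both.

A, merged: minute 95 to minute 118, minute 138 to minute 160.
B, merged: minute 4 to minute 56, minute 69 to minute 102.
minute 95 to minute 118 overlaps B on minute 95 to minute 102.
minute 138 to minute 160 falls entirely outside B.

minute 95 to minute 102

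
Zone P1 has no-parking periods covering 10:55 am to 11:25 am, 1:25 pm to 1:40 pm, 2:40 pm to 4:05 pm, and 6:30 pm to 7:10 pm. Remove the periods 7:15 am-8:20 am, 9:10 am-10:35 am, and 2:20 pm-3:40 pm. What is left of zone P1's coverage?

10:55 am-11:25 am, 1:25 pm-1:40 pm, 3:40 pm-4:05 pm, 6:30 pm-7:10 pm

10:55 am-11:25 am is untouched.
1:25 pm-1:40 pm is untouched.
2:40 pm-4:05 pm with B removed leaves 3:40 pm-4:05 pm.
6:30 pm-7:10 pm is untouched.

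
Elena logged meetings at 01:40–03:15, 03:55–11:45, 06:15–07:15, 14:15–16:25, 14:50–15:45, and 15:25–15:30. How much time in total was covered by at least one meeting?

Merged: 01:40–03:15, 03:55–11:45, 14:15–16:25.
Lengths: 1 h 35 min + 7 h 50 min + 2 h 10 min = 11 h 35 min.

11 h 35 min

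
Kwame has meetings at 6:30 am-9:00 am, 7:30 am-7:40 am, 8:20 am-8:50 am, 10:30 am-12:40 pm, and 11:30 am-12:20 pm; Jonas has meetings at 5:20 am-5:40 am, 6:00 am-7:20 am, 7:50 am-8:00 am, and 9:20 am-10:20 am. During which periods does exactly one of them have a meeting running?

A, merged: 6:30 am–9:00 am, 10:30 am–12:40 pm.
A but not B: 7:20 am–7:50 am, 8:00 am–9:00 am, 10:30 am–12:40 pm.
B but not A: 5:20 am–5:40 am, 6:00 am–6:30 am, 9:20 am–10:20 am.
Combining gives A △ B.

5:20 am–5:40 am, 6:00 am–6:30 am, 7:20 am–7:50 am, 8:00 am–9:00 am, 9:20 am–10:20 am, 10:30 am–12:40 pm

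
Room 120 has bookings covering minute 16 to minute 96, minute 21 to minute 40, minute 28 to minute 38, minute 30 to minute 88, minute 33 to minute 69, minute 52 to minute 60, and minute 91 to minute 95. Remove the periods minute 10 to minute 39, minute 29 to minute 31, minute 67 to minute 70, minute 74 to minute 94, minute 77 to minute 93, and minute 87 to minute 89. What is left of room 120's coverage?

minute 39 to minute 67, minute 70 to minute 74, minute 94 to minute 96

Merge the first list: minute 16 to minute 96.
Merge the second list: minute 10 to minute 39, minute 67 to minute 70, minute 74 to minute 94.
minute 16 to minute 96 \ B = minute 39 to minute 67, minute 70 to minute 74, minute 94 to minute 96.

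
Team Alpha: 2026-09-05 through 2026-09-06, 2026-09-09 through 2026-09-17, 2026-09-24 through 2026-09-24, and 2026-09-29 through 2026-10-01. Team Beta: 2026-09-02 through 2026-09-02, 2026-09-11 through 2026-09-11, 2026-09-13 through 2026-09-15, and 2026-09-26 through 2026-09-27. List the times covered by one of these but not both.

A but not B: 2026-09-05 through 2026-09-06, 2026-09-09 through 2026-09-10, 2026-09-12 through 2026-09-12, 2026-09-16 through 2026-09-17, 2026-09-24 through 2026-09-24, 2026-09-29 through 2026-10-01.
B but not A: 2026-09-02 through 2026-09-02, 2026-09-26 through 2026-09-27.
Combining gives A △ B.

2026-09-02 through 2026-09-02, 2026-09-05 through 2026-09-06, 2026-09-09 through 2026-09-10, 2026-09-12 through 2026-09-12, 2026-09-16 through 2026-09-17, 2026-09-24 through 2026-09-24, 2026-09-26 through 2026-09-27, 2026-09-29 through 2026-10-01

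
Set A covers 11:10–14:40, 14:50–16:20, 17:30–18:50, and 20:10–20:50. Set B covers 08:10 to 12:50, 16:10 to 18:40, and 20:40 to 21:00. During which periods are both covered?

11:10-14:40 meets the second set on 11:10-12:50.
14:50-16:20 meets the second set on 16:10-16:20.
17:30-18:50 meets the second set on 17:30-18:40.
20:10-20:50 meets the second set on 20:40-20:50.

11:10-12:50, 16:10-16:20, 17:30-18:40, 20:40-20:50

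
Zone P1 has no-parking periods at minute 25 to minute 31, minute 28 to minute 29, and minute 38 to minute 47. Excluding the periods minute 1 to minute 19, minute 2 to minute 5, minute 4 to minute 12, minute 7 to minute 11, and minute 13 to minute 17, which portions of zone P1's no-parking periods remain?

minute 25 to minute 31, minute 38 to minute 47

A, merged: minute 25 to minute 31, minute 38 to minute 47.
B, merged: minute 1 to minute 19.
minute 25 to minute 31: nothing removed.
minute 38 to minute 47: nothing removed.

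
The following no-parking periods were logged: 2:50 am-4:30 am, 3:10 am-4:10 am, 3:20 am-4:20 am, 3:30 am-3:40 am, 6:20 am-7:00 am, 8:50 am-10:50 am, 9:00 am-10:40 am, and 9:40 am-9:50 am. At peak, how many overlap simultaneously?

4

Sweep endpoints in order; track running count of active intervals.
Peak of 4 reached at 3:30 am.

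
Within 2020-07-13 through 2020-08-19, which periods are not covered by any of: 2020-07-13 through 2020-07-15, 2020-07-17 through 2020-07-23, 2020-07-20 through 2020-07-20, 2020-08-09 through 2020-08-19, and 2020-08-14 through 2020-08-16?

2020-07-16 through 2020-07-16, 2020-07-24 through 2020-08-08

The merged coverage is 2020-07-13 through 2020-07-15, 2020-07-17 through 2020-07-23, 2020-08-09 through 2020-08-19.
Gaps within 2020-07-13 through 2020-08-19: 2020-07-16 through 2020-07-16, 2020-07-24 through 2020-08-08.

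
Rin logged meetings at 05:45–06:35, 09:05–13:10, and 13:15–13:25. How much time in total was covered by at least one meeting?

Merged: 05:45-06:35, 09:05-13:10, 13:15-13:25.
Lengths: 50 min + 4 h 5 min + 10 min = 5 h 5 min.

5 h 5 min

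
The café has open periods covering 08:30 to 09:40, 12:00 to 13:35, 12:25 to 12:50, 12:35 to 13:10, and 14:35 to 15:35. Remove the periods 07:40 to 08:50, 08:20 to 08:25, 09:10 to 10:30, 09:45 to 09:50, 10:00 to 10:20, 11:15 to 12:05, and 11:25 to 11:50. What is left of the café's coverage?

A, merged: 08:30–09:40, 12:00–13:35, 14:35–15:35.
B, merged: 07:40–08:50, 09:10–10:30, 11:15–12:05.
08:30–09:40 \ B = 08:50–09:10.
12:00–13:35 \ B = 12:05–13:35.
14:35–15:35: nothing removed.

08:50–09:10, 12:05–13:35, 14:35–15:35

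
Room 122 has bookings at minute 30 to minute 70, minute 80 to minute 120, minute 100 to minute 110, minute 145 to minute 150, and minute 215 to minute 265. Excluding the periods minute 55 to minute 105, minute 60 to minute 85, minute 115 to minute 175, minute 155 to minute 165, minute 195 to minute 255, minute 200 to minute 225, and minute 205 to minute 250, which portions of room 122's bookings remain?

minute 30 to minute 55, minute 105 to minute 115, minute 255 to minute 265

A, merged: minute 30 to minute 70, minute 80 to minute 120, minute 145 to minute 150, minute 215 to minute 265.
B, merged: minute 55 to minute 105, minute 115 to minute 175, minute 195 to minute 255.
minute 30 to minute 70 minus B → minute 30 to minute 55.
minute 80 to minute 120 minus B → minute 105 to minute 115.
minute 145 to minute 150: fully covered by B → removed.
minute 215 to minute 265 minus B → minute 255 to minute 265.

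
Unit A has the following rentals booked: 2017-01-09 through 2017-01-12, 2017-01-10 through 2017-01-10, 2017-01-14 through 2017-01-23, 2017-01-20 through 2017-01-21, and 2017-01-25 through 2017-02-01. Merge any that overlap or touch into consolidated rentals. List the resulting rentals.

2017-01-10 through 2017-01-10 overlaps/touches 2017-01-09 through 2017-01-12 → extend to 2017-01-09 through 2017-01-12.
2017-01-14 through 2017-01-23 is disjoint → start new block.
2017-01-20 through 2017-01-21 overlaps/touches 2017-01-14 through 2017-01-23 → extend to 2017-01-14 through 2017-01-23.
2017-01-25 through 2017-02-01 is disjoint → start new block.

2017-01-09 through 2017-01-12, 2017-01-14 through 2017-01-23, 2017-01-25 through 2017-02-01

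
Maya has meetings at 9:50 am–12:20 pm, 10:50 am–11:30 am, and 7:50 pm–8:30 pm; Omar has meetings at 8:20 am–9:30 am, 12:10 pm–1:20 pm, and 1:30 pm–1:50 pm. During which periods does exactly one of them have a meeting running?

8:20 am–9:30 am, 9:50 am–12:10 pm, 12:20 pm–1:20 pm, 1:30 pm–1:50 pm, 7:50 pm–8:30 pm

Merge the first list: 9:50 am–12:20 pm, 7:50 pm–8:30 pm.
Only in the first: 9:50 am–12:10 pm, 7:50 pm–8:30 pm.
Only in the second: 8:20 am–9:30 am, 12:20 pm–1:20 pm, 1:30 pm–1:50 pm.
Together these are the periods covered by exactly one.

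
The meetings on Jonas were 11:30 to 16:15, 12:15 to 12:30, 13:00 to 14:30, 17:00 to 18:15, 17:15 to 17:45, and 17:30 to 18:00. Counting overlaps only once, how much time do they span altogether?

Merged: 11:30–16:15, 17:00–18:15.
Lengths: 4 h 45 min + 1 h 15 min = 6 h.

6 h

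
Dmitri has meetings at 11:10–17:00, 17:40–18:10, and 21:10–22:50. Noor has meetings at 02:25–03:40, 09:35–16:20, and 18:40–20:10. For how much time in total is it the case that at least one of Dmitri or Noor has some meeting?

A ∪ B = 02:25–03:40, 09:35–17:00, 17:40–18:10, 18:40–20:10, 21:10–22:50.
Total: 1 h 15 min + 7 h 25 min + 30 min + 1 h 30 min + 1 h 40 min = 12 h 20 min.

12 h 20 min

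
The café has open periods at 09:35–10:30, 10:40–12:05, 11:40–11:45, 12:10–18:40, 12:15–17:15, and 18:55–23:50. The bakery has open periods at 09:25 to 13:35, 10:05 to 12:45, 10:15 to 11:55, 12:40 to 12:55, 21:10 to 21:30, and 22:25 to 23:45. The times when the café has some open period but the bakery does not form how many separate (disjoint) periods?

Merge the first list: 09:35–10:30, 10:40–12:05, 12:10–18:40, 18:55–23:50.
Merge the second list: 09:25–13:35, 21:10–21:30, 22:25–23:45.
A \ B = 13:35–18:40, 18:55–21:10, 21:30–22:25, 23:45–23:50.
That is 4 disjoint pieces.

4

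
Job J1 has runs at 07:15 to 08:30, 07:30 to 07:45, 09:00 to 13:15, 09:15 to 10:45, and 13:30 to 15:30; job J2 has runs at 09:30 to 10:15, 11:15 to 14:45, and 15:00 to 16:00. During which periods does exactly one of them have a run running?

07:15–08:30, 09:00–09:30, 10:15–11:15, 13:15–13:30, 14:45–15:00, 15:30–16:00

Merge the first list: 07:15–08:30, 09:00–13:15, 13:30–15:30.
A \ B = 07:15–08:30, 09:00–09:30, 10:15–11:15, 14:45–15:00.
B \ A = 13:15–13:30, 15:30–16:00.
Union of the two gives the symmetric difference.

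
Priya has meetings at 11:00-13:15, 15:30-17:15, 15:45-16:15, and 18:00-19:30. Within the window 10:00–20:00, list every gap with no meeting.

After merging, the occupied span is 11:00–13:15, 15:30–17:15, 18:00–19:30.
Gaps within 10:00–20:00: 10:00–11:00, 13:15–15:30, 17:15–18:00, 19:30–20:00.

10:00–11:00, 13:15–15:30, 17:15–18:00, 19:30–20:00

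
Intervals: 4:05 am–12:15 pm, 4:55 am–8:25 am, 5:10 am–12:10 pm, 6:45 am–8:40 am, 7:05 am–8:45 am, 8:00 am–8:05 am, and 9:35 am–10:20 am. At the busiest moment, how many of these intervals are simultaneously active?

6

Sweep endpoints in order; track running count of active intervals.
Peak of 6 reached at 8:00 am.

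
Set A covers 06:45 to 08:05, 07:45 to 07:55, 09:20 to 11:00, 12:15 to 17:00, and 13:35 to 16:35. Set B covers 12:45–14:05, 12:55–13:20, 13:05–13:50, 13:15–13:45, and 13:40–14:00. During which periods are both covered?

Merge the first list: 06:45–08:05, 09:20–11:00, 12:15–17:00.
Merge the second list: 12:45–14:05.
06:45–08:05: no overlap with the second set.
09:20–11:00: no overlap with the second set.
12:15–17:00 meets the second set on 12:45–14:05.

12:45–14:05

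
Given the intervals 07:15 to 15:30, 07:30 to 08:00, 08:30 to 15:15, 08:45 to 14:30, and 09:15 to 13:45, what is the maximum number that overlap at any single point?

Sweep endpoints in order; track running count of active intervals.
Peak of 4 reached at 09:15.

4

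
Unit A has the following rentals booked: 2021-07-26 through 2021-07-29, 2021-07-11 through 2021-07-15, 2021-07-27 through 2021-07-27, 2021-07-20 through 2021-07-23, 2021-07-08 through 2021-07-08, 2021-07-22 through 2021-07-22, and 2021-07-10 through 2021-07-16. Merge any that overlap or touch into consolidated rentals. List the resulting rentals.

Sort by start: 2021-07-08 through 2021-07-08, 2021-07-10 through 2021-07-16, 2021-07-11 through 2021-07-15, 2021-07-20 through 2021-07-23, 2021-07-22 through 2021-07-22, 2021-07-26 through 2021-07-29, 2021-07-27 through 2021-07-27.
2021-07-10 through 2021-07-16 is disjoint → start new block.
2021-07-11 through 2021-07-15 overlaps/touches 2021-07-10 through 2021-07-16 → extend to 2021-07-10 through 2021-07-16.
2021-07-20 through 2021-07-23 is disjoint → start new block.
2021-07-22 through 2021-07-22 overlaps/touches 2021-07-20 through 2021-07-23 → extend to 2021-07-20 through 2021-07-23.
2021-07-26 through 2021-07-29 is disjoint → start new block.
2021-07-27 through 2021-07-27 overlaps/touches 2021-07-26 through 2021-07-29 → extend to 2021-07-26 through 2021-07-29.

2021-07-08 through 2021-07-08, 2021-07-10 through 2021-07-16, 2021-07-20 through 2021-07-23, 2021-07-26 through 2021-07-29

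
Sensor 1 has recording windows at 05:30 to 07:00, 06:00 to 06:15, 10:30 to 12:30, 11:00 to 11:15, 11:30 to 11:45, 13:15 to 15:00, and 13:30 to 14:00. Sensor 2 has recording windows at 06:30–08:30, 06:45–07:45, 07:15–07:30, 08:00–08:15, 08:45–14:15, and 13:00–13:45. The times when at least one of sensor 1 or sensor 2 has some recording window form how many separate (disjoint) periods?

2

A, merged: 05:30-07:00, 10:30-12:30, 13:15-15:00.
B, merged: 06:30-08:30, 08:45-14:15.
A ∪ B = 05:30-08:30, 08:45-15:00.
That is 2 disjoint pieces.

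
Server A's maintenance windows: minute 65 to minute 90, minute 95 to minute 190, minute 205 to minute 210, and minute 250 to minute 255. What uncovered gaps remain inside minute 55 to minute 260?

Covered (merged): minute 65 to minute 90, minute 95 to minute 190, minute 205 to minute 210, minute 250 to minute 255.
Gaps within minute 55 to minute 260: minute 55 to minute 65, minute 90 to minute 95, minute 190 to minute 205, minute 210 to minute 250, minute 255 to minute 260.

minute 55 to minute 65, minute 90 to minute 95, minute 190 to minute 205, minute 210 to minute 250, minute 255 to minute 260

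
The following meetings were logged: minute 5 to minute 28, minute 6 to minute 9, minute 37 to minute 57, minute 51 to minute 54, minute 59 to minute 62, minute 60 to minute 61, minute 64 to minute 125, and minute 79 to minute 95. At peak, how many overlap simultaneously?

2

Sweep endpoints in order; track running count of active intervals.
Peak of 2 reached at minute 6.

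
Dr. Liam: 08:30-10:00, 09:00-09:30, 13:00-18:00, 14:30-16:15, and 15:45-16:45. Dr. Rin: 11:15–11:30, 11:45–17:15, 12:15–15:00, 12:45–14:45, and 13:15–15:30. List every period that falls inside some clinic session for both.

First set merges to 08:30–10:00, 13:00–18:00.
Second set merges to 11:15–11:30, 11:45–17:15.
08:30–10:00: no overlap with the second set.
13:00–18:00 meets the second set on 13:00–17:15.

13:00–17:15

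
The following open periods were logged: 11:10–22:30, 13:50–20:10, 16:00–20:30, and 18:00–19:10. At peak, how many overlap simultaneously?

Sweep endpoints in order; track running count of active intervals.
Peak of 4 reached at 18:00.

4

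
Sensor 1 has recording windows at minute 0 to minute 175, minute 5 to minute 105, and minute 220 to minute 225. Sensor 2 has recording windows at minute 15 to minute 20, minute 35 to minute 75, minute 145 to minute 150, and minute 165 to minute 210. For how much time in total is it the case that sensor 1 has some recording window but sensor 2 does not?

A, merged: minute 0 to minute 175, minute 220 to minute 225.
A \ B = minute 0 to minute 15, minute 20 to minute 35, minute 75 to minute 145, minute 150 to minute 165, minute 220 to minute 225.
Total: 15 minutes + 15 minutes + 70 minutes + 15 minutes + 5 minutes = 120 minutes.

120 minutes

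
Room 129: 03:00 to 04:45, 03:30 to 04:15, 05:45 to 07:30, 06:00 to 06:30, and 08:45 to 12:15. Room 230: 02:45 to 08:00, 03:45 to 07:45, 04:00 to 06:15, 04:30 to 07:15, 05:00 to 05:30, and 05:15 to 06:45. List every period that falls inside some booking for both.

First set merges to 03:00–04:45, 05:45–07:30, 08:45–12:15.
Second set merges to 02:45–08:00.
03:00–04:45 overlaps B on 03:00–04:45.
05:45–07:30 overlaps B on 05:45–07:30.
08:45–12:15 falls entirely outside B.

03:00–04:45, 05:45–07:30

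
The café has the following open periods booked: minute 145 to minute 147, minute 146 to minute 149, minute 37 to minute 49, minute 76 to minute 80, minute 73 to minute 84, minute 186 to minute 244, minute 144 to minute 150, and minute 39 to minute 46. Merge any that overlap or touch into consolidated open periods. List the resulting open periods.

minute 37 to minute 49, minute 73 to minute 84, minute 144 to minute 150, minute 186 to minute 244

Sort by start: minute 37 to minute 49, minute 39 to minute 46, minute 73 to minute 84, minute 76 to minute 80, minute 144 to minute 150, minute 145 to minute 147, minute 146 to minute 149, minute 186 to minute 244.
minute 39 to minute 46 overlaps/touches minute 37 to minute 49 → extend to minute 37 to minute 49.
minute 73 to minute 84 is disjoint → start new block.
minute 76 to minute 80 overlaps/touches minute 73 to minute 84 → extend to minute 73 to minute 84.
minute 144 to minute 150 is disjoint → start new block.
minute 145 to minute 147 overlaps/touches minute 144 to minute 150 → extend to minute 144 to minute 150.
minute 146 to minute 149 overlaps/touches minute 144 to minute 150 → extend to minute 144 to minute 150.
minute 186 to minute 244 is disjoint → start new block.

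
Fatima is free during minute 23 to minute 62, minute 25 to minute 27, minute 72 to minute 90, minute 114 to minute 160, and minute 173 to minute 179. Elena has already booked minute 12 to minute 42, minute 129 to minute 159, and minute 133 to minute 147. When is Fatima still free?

First set merges to minute 23 to minute 62, minute 72 to minute 90, minute 114 to minute 160, minute 173 to minute 179.
Second set merges to minute 12 to minute 42, minute 129 to minute 159.
minute 23 to minute 62 \ B = minute 42 to minute 62.
minute 72 to minute 90: nothing removed.
minute 114 to minute 160 \ B = minute 114 to minute 129, minute 159 to minute 160.
minute 173 to minute 179: nothing removed.

minute 42 to minute 62, minute 72 to minute 90, minute 114 to minute 129, minute 159 to minute 160, minute 173 to minute 179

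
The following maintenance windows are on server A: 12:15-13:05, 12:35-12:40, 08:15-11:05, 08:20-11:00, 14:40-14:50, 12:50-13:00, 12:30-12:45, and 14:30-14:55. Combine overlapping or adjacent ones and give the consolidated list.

Sort by start: 08:15–11:05, 08:20–11:00, 12:15–13:05, 12:30–12:45, 12:35–12:40, 12:50–13:00, 14:30–14:55, 14:40–14:50.
08:20–11:00 overlaps/touches 08:15–11:05 → extend to 08:15–11:05.
12:15–13:05 is disjoint → start new block.
12:30–12:45 overlaps/touches 12:15–13:05 → extend to 12:15–13:05.
12:35–12:40 overlaps/touches 12:15–13:05 → extend to 12:15–13:05.
12:50–13:00 overlaps/touches 12:15–13:05 → extend to 12:15–13:05.
14:30–14:55 is disjoint → start new block.
14:40–14:50 overlaps/touches 14:30–14:55 → extend to 14:30–14:55.

08:15–11:05, 12:15–13:05, 14:30–14:55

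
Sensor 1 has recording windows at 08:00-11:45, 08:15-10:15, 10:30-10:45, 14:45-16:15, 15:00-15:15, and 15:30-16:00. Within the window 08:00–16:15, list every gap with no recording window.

11:45-14:45

After merging, the occupied span is 08:00-11:45, 14:45-16:15.
Gaps within 08:00-16:15: 11:45-14:45.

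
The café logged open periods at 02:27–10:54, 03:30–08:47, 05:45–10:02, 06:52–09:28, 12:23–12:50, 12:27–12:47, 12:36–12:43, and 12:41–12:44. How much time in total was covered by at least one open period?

8 h 54 min

Merged: 02:27-10:54, 12:23-12:50.
Lengths: 8 h 27 min + 27 min = 8 h 54 min.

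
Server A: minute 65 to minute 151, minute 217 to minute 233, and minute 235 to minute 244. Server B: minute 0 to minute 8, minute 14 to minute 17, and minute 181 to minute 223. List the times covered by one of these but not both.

Only in the first: minute 65 to minute 151, minute 223 to minute 233, minute 235 to minute 244.
Only in the second: minute 0 to minute 8, minute 14 to minute 17, minute 181 to minute 217.
Together these are the periods covered by exactly one.

minute 0 to minute 8, minute 14 to minute 17, minute 65 to minute 151, minute 181 to minute 217, minute 223 to minute 233, minute 235 to minute 244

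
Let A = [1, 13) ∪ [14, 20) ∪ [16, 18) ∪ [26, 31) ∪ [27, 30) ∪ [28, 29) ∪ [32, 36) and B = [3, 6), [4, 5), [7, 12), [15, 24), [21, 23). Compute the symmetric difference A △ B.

First set merges to [1, 13), [14, 20), [26, 31), [32, 36).
Second set merges to [3, 6), [7, 12), [15, 24).
A but not B: [1, 3), [6, 7), [12, 13), [14, 15), [26, 31), [32, 36).
B but not A: [20, 24).
Combining gives A △ B.

[1, 3) ∪ [6, 7) ∪ [12, 13) ∪ [14, 15) ∪ [20, 24) ∪ [26, 31) ∪ [32, 36)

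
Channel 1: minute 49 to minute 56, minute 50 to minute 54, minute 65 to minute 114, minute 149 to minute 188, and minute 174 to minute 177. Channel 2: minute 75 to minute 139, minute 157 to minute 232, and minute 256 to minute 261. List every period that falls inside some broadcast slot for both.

A, merged: minute 49 to minute 56, minute 65 to minute 114, minute 149 to minute 188.
minute 49 to minute 56 meets no B interval.
minute 65 to minute 114 ∩ B → minute 75 to minute 114.
minute 149 to minute 188 ∩ B → minute 157 to minute 188.

minute 75 to minute 114, minute 157 to minute 188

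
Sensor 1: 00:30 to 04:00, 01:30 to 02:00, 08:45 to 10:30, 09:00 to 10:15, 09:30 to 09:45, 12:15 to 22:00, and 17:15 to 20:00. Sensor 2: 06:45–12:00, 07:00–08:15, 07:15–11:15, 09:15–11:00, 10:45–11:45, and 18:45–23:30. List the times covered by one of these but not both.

Merge the first list: 00:30-04:00, 08:45-10:30, 12:15-22:00.
Merge the second list: 06:45-12:00, 18:45-23:30.
Only in the first: 00:30-04:00, 12:15-18:45.
Only in the second: 06:45-08:45, 10:30-12:00, 22:00-23:30.
Together these are the periods covered by exactly one.

00:30-04:00, 06:45-08:45, 10:30-12:00, 12:15-18:45, 22:00-23:30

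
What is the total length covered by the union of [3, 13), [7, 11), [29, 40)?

Merged: [3, 13), [29, 40).
Lengths: 10 + 11 = 21.

21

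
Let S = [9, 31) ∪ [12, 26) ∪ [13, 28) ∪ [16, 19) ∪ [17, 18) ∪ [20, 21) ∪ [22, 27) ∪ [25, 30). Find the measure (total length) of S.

Merged: [9, 31).
Length: 22.

22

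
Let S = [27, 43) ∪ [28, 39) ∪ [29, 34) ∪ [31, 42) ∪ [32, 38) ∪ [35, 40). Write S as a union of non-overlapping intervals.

[28, 39) overlaps/touches [27, 43) → extend to [27, 43).
[29, 34) overlaps/touches [27, 43) → extend to [27, 43).
[31, 42) overlaps/touches [27, 43) → extend to [27, 43).
[32, 38) overlaps/touches [27, 43) → extend to [27, 43).
[35, 40) overlaps/touches [27, 43) → extend to [27, 43).

[27, 43)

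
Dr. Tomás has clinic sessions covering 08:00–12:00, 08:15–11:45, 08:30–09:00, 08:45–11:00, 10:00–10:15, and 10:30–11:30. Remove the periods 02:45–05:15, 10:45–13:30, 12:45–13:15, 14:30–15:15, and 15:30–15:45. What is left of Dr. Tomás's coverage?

A, merged: 08:00–12:00.
B, merged: 02:45–05:15, 10:45–13:30, 14:30–15:15, 15:30–15:45.
08:00–12:00 with B removed leaves 08:00–10:45.

08:00–10:45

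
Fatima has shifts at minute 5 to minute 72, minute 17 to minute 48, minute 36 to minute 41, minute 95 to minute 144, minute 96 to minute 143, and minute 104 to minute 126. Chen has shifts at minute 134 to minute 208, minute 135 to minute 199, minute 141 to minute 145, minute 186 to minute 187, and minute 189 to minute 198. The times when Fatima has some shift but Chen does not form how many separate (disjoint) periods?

2

Merge the first list: minute 5 to minute 72, minute 95 to minute 144.
Merge the second list: minute 134 to minute 208.
A \ B = minute 5 to minute 72, minute 95 to minute 134.
That is 2 disjoint pieces.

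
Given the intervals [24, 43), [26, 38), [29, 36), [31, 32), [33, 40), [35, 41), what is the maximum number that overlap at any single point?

Sweep endpoints in order; track running count of active intervals.
Peak of 5 reached at 35.

5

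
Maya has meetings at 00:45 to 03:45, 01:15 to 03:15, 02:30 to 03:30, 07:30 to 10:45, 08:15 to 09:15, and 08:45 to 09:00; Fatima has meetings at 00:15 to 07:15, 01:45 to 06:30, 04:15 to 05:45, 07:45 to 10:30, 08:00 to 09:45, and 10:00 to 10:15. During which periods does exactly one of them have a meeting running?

00:15-00:45, 03:45-07:15, 07:30-07:45, 10:30-10:45

First set merges to 00:45-03:45, 07:30-10:45.
Second set merges to 00:15-07:15, 07:45-10:30.
A \ B = 07:30-07:45, 10:30-10:45.
B \ A = 00:15-00:45, 03:45-07:15.
Union of the two gives the symmetric difference.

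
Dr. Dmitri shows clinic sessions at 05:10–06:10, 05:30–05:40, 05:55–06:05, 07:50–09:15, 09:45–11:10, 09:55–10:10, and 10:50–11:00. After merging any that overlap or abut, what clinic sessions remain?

05:30-05:40 overlaps/touches 05:10-06:10 → extend to 05:10-06:10.
05:55-06:05 overlaps/touches 05:10-06:10 → extend to 05:10-06:10.
07:50-09:15 is disjoint → start new block.
09:45-11:10 is disjoint → start new block.
09:55-10:10 overlaps/touches 09:45-11:10 → extend to 09:45-11:10.
10:50-11:00 overlaps/touches 09:45-11:10 → extend to 09:45-11:10.

05:10-06:10, 07:50-09:15, 09:45-11:10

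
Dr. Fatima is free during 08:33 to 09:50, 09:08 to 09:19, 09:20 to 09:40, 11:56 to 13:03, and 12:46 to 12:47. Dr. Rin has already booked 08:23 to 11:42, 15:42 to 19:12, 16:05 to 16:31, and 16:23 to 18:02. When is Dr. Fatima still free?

11:56-13:03

Merge the first list: 08:33-09:50, 11:56-13:03.
Merge the second list: 08:23-11:42, 15:42-19:12.
08:33-09:50: fully covered by B → removed.
11:56-13:03: no B overlap → unchanged.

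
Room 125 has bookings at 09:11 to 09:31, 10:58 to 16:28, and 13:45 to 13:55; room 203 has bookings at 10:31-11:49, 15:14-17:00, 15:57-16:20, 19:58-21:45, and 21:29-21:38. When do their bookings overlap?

A, merged: 09:11-09:31, 10:58-16:28.
B, merged: 10:31-11:49, 15:14-17:00, 19:58-21:45.
09:11-09:31 meets no B interval.
10:58-16:28 ∩ B → 10:58-11:49, 15:14-16:28.

10:58-11:49, 15:14-16:28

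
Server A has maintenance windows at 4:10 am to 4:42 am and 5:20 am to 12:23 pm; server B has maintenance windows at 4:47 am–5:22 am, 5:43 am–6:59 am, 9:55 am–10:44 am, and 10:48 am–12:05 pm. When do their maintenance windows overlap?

4:10 am-4:42 am meets no B interval.
5:20 am-12:23 pm ∩ B → 5:20 am-5:22 am, 5:43 am-6:59 am, 9:55 am-10:44 am, 10:48 am-12:05 pm.

5:20 am-5:22 am, 5:43 am-6:59 am, 9:55 am-10:44 am, 10:48 am-12:05 pm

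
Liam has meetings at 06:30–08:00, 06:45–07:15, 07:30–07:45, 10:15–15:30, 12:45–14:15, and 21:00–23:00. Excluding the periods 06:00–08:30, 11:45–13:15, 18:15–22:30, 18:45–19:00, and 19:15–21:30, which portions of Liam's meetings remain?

10:15-11:45, 13:15-15:30, 22:30-23:00

A, merged: 06:30-08:00, 10:15-15:30, 21:00-23:00.
B, merged: 06:00-08:30, 11:45-13:15, 18:15-22:30.
06:30-08:00 lies entirely inside B → drops out.
10:15-15:30 with B removed leaves 10:15-11:45, 13:15-15:30.
21:00-23:00 with B removed leaves 22:30-23:00.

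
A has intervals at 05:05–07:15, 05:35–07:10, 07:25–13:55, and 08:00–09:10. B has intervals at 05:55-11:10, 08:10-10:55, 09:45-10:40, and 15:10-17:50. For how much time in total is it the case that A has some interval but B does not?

3 h 35 min

A, merged: 05:05-07:15, 07:25-13:55.
B, merged: 05:55-11:10, 15:10-17:50.
A \ B = 05:05-05:55, 11:10-13:55.
Total: 50 min + 2 h 45 min = 3 h 35 min.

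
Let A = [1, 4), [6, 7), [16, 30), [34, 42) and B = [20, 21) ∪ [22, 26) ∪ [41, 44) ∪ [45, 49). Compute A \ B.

[1, 4) ∪ [6, 7) ∪ [16, 20) ∪ [21, 22) ∪ [26, 30) ∪ [34, 41)

[1, 4): nothing removed.
[6, 7): nothing removed.
[16, 30) \ B = [16, 20), [21, 22), [26, 30).
[34, 42) \ B = [34, 41).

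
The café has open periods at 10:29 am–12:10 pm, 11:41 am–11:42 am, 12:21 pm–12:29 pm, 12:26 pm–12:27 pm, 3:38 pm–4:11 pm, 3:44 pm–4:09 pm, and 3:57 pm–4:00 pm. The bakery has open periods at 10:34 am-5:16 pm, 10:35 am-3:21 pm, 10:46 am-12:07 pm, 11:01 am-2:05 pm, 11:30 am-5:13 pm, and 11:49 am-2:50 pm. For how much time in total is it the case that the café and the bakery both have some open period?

First set merges to 10:29 am–12:10 pm, 12:21 pm–12:29 pm, 3:38 pm–4:11 pm.
Second set merges to 10:34 am–5:16 pm.
A ∩ B = 10:34 am–12:10 pm, 12:21 pm–12:29 pm, 3:38 pm–4:11 pm.
Total: 1 h 36 min + 8 min + 33 min = 2 h 17 min.

2 h 17 min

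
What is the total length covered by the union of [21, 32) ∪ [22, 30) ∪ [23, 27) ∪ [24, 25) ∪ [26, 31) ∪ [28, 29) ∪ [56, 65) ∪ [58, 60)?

Merged: [21, 32), [56, 65).
Lengths: 11 + 9 = 20.

20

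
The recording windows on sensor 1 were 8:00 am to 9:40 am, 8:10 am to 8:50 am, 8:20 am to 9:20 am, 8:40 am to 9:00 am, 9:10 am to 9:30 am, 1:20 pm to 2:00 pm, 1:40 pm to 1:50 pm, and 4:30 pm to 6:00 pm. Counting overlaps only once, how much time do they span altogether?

Merged: 8:00 am–9:40 am, 1:20 pm–2:00 pm, 4:30 pm–6:00 pm.
Lengths: 1 h 40 min + 40 min + 1 h 30 min = 3 h 50 min.

3 h 50 min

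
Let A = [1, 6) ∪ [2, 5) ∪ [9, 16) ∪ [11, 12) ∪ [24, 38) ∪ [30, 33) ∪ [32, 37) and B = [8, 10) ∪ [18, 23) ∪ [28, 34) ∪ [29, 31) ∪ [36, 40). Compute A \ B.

First set merges to [1, 6), [9, 16), [24, 38).
Second set merges to [8, 10), [18, 23), [28, 34), [36, 40).
[1, 6): no B overlap → unchanged.
[9, 16) minus B → [10, 16).
[24, 38) minus B → [24, 28), [34, 36).

[1, 6) ∪ [10, 16) ∪ [24, 28) ∪ [34, 36)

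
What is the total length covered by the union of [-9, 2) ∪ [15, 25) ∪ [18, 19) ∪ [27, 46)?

Merged: [-9, 2), [15, 25), [27, 46).
Lengths: 11 + 10 + 19 = 40.

40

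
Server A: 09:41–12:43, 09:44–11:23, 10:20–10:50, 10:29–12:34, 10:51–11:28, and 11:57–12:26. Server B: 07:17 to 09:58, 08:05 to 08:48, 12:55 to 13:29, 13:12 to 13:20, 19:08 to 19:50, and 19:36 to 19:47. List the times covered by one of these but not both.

07:17–09:41, 09:58–12:43, 12:55–13:29, 19:08–19:50

Merge the first list: 09:41–12:43.
Merge the second list: 07:17–09:58, 12:55–13:29, 19:08–19:50.
A \ B = 09:58–12:43.
B \ A = 07:17–09:41, 12:55–13:29, 19:08–19:50.
Union of the two gives the symmetric difference.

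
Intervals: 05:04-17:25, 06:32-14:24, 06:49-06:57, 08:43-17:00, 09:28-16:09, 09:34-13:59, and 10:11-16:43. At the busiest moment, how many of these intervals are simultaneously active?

6

Walk the sorted start/end points keeping a running depth.
The depth first hits 6 at 10:11.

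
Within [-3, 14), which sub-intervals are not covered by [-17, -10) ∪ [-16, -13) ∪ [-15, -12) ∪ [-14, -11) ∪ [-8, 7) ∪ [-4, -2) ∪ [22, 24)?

[7, 14)

After merging, the occupied span is [-17, -10), [-8, 7), [22, 24).
Complement within [-3, 14): [7, 14).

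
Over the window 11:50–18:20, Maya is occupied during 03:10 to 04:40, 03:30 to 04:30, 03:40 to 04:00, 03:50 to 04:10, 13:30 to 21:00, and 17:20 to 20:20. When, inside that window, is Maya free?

Covered (merged): 03:10–04:40, 13:30–21:00.
Uncovered inside 11:50–18:20: 11:50–13:30.

11:50–13:30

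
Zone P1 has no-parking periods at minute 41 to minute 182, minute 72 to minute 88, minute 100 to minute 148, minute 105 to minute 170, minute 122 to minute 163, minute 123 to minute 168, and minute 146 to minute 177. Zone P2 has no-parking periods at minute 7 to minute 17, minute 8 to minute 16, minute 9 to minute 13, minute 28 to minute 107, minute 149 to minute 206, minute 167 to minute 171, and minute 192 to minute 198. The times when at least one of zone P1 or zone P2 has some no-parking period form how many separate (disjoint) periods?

First set merges to minute 41 to minute 182.
Second set merges to minute 7 to minute 17, minute 28 to minute 107, minute 149 to minute 206.
A ∪ B = minute 7 to minute 17, minute 28 to minute 206.
That is 2 disjoint pieces.

2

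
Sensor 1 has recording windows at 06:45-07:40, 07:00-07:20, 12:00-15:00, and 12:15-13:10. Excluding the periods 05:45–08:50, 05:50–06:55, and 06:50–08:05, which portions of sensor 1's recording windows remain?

12:00–15:00

Merge the first list: 06:45–07:40, 12:00–15:00.
Merge the second list: 05:45–08:50.
06:45–07:40: fully covered by B → removed.
12:00–15:00: no B overlap → unchanged.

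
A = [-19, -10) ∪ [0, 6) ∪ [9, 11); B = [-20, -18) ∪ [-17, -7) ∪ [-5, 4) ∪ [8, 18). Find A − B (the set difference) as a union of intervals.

[-19, -10) \ B = [-18, -17).
[0, 6) \ B = [4, 6).
[9, 11): entirely removed.

[-18, -17) ∪ [4, 6)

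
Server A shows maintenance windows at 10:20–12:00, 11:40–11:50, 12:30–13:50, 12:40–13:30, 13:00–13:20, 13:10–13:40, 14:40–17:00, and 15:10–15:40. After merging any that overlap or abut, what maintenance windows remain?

11:40–11:50 overlaps/touches 10:20–12:00 → extend to 10:20–12:00.
12:30–13:50 is disjoint → start new block.
12:40–13:30 overlaps/touches 12:30–13:50 → extend to 12:30–13:50.
13:00–13:20 overlaps/touches 12:30–13:50 → extend to 12:30–13:50.
13:10–13:40 overlaps/touches 12:30–13:50 → extend to 12:30–13:50.
14:40–17:00 is disjoint → start new block.
15:10–15:40 overlaps/touches 14:40–17:00 → extend to 14:40–17:00.

10:20–12:00, 12:30–13:50, 14:40–17:00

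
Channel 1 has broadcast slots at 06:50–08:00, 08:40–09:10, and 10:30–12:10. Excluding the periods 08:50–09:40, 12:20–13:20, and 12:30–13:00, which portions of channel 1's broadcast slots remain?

06:50-08:00, 08:40-08:50, 10:30-12:10

Second set merges to 08:50-09:40, 12:20-13:20.
06:50-08:00: nothing removed.
08:40-09:10 \ B = 08:40-08:50.
10:30-12:10: nothing removed.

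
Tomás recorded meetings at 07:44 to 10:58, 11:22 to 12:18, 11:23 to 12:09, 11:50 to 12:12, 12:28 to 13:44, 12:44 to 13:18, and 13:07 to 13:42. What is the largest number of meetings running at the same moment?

At 11:50, 3 of the intervals are simultaneously active.
No point has more.

3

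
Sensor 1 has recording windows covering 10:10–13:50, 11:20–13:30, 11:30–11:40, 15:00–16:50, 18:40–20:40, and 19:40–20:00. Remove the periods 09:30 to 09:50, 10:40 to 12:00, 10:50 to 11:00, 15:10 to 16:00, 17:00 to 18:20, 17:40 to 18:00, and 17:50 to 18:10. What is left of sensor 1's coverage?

A, merged: 10:10-13:50, 15:00-16:50, 18:40-20:40.
B, merged: 09:30-09:50, 10:40-12:00, 15:10-16:00, 17:00-18:20.
10:10-13:50 \ B = 10:10-10:40, 12:00-13:50.
15:00-16:50 \ B = 15:00-15:10, 16:00-16:50.
18:40-20:40: nothing removed.

10:10-10:40, 12:00-13:50, 15:00-15:10, 16:00-16:50, 18:40-20:40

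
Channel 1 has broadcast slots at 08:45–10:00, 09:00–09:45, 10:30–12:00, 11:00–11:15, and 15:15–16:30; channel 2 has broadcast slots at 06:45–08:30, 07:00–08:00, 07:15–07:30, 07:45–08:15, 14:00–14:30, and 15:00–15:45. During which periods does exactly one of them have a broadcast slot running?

06:45-08:30, 08:45-10:00, 10:30-12:00, 14:00-14:30, 15:00-15:15, 15:45-16:30

A, merged: 08:45-10:00, 10:30-12:00, 15:15-16:30.
B, merged: 06:45-08:30, 14:00-14:30, 15:00-15:45.
Only in the first: 08:45-10:00, 10:30-12:00, 15:45-16:30.
Only in the second: 06:45-08:30, 14:00-14:30, 15:00-15:15.
Together these are the periods covered by exactly one.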